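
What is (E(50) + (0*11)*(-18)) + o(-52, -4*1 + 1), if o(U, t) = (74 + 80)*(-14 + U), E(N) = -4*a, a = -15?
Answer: -10104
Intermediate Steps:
E(N) = 60 (E(N) = -4*(-15) = 60)
o(U, t) = -2156 + 154*U (o(U, t) = 154*(-14 + U) = -2156 + 154*U)
(E(50) + (0*11)*(-18)) + o(-52, -4*1 + 1) = (60 + (0*11)*(-18)) + (-2156 + 154*(-52)) = (60 + 0*(-18)) + (-2156 - 8008) = (60 + 0) - 10164 = 60 - 10164 = -10104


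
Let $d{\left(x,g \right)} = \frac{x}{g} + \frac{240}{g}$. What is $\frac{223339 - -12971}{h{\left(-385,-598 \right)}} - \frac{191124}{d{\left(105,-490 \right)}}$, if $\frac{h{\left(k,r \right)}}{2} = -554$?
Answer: $\frac{3456117171}{12742} \approx 2.7124 \cdot 10^{5}$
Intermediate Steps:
$h{\left(k,r \right)} = -1108$ ($h{\left(k,r \right)} = 2 \left(-554\right) = -1108$)
$d{\left(x,g \right)} = \frac{240}{g} + \frac{x}{g}$
$\frac{223339 - -12971}{h{\left(-385,-598 \right)}} - \frac{191124}{d{\left(105,-490 \right)}} = \frac{223339 - -12971}{-1108} - \frac{191124}{\frac{1}{-490} \left(240 + 105\right)} = \left(223339 + 12971\right) \left(- \frac{1}{1108}\right) - \frac{191124}{\left(- \frac{1}{490}\right) 345} = 236310 \left(- \frac{1}{1108}\right) - \frac{191124}{- \frac{69}{98}} = - \frac{118155}{554} - - \frac{6243384}{23} = - \frac{118155}{554} + \frac{6243384}{23} = \frac{3456117171}{12742}$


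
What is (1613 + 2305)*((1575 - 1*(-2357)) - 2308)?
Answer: 6362832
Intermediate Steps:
(1613 + 2305)*((1575 - 1*(-2357)) - 2308) = 3918*((1575 + 2357) - 2308) = 3918*(3932 - 2308) = 3918*1624 = 6362832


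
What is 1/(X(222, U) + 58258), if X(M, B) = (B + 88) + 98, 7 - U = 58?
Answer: 1/58393 ≈ 1.7125e-5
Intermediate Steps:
U = -51 (U = 7 - 1*58 = 7 - 58 = -51)
X(M, B) = 186 + B (X(M, B) = (88 + B) + 98 = 186 + B)
1/(X(222, U) + 58258) = 1/((186 - 51) + 58258) = 1/(135 + 58258) = 1/58393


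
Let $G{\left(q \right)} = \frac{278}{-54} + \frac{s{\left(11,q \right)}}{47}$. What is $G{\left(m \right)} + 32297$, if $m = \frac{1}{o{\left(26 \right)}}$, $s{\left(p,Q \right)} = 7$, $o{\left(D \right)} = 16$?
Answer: $\frac{40978549}{1269} \approx 32292.0$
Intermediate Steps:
$m = \frac{1}{16} \approx 0.0625$
$G{\left(q \right)} = - \frac{6344}{1269}$ ($G{\left(q \right)} = \frac{278}{-54} + \frac{7}{47} = 278 \left(- \frac{1}{54}\right) + 7 \cdot \frac{1}{47} = - \frac{139}{27} + \frac{7}{47} = - \frac{6344}{1269}$)
$G{\left(m \right)} + 32297 = - \frac{6344}{1269} + 32297 = \frac{40978549}{1269}$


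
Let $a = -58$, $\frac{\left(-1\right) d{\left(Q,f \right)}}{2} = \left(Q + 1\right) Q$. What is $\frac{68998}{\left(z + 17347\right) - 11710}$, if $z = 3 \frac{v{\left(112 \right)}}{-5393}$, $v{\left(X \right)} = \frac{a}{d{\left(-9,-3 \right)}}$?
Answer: $\frac{8930549136}{729608155} \approx 12.24$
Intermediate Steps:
$d{\left(Q,f \right)} = - 2 Q \left(1 + Q\right)$ ($d{\left(Q,f \right)} = - 2 \left(Q + 1\right) Q = - 2 \left(1 + Q\right) Q = - 2 Q \left(1 + Q\right)$)
$v{\left(X \right)} = \frac{29}{72}$ ($v{\left(X \right)} = - \frac{58}{\left(-2\right) \left(-9\right) \left(1 - 9\right)} = - \frac{58}{\left(-2\right) \left(-9\right) \left(-8\right)} = - \frac{58}{-144} = \left(-58\right) \left(- \frac{1}{144}\right) = \frac{29}{72}$)
$z = - \frac{29}{129432}$ ($z = 3 \frac{29}{72 \left(-5393\right)} = 3 \cdot \frac{29}{72} \left(- \frac{1}{5393}\right) = 3 \left(- \frac{29}{388296}\right) = - \frac{29}{129432} \approx -0.00022406$)
$\frac{68998}{\left(z + 17347\right) - 11710} = \frac{68998}{\left(- \frac{29}{129432} + 17347\right) - 11710} = \frac{68998}{\frac{2245256875}{129432} - 11710} = \frac{68998}{\frac{729608155}{129432}} = 68998 \cdot \frac{129432}{729608155} = \frac{8930549136}{729608155}$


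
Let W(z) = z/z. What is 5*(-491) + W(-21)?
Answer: -2454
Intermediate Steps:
W(z) = 1
5*(-491) + W(-21) = 5*(-491) + 1 = -2455 + 1 = -2454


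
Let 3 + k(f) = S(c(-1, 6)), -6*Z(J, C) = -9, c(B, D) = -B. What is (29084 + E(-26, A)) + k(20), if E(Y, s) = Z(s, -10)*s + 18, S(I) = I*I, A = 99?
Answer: 58497/2 ≈ 29249.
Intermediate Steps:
Z(J, C) = 3/2 (Z(J, C) = -⅙*(-9) = 3/2)
S(I) = I²
E(Y, s) = 18 + 3*s/2 (E(Y, s) = 3*s/2 + 18 = 18 + 3*s/2)
k(f) = -2 (k(f) = -3 + (-1*(-1))² = -3 + 1² = -3 + 1 = -2)
(29084 + E(-26, A)) + k(20) = (29084 + (18 + (3/2)*99)) - 2 = (29084 + (18 + 297/2)) - 2 = (29084 + 333/2) - 2 = 58501/2 - 2 = 58497/2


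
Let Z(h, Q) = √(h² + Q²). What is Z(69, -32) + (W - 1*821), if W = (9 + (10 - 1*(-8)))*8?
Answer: -605 + √5785 ≈ -528.94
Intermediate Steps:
W = 216 (W = (9 + (10 + 8))*8 = (9 + 18)*8 = 27*8 = 216)
Z(h, Q) = √(Q² + h²)
Z(69, -32) + (W - 1*821) = √((-32)² + 69²) + (216 - 1*821) = √(1024 + 4761) + (216 - 821) = √5785 - 605 = -605 + √5785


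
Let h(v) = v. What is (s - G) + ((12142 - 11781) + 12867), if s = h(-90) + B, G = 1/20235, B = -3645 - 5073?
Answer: 89438699/20235 ≈ 4420.0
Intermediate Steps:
B = -8718
G = 1/20235 ≈ 4.9419e-5
s = -8808 (s = -90 - 8718 = -8808)
(s - G) + ((12142 - 11781) + 12867) = (-8808 - 1*1/20235) + ((12142 - 11781) + 12867) = (-8808 - 1/20235) + (361 + 12867) = -178229881/20235 + 13228 = 89438699/20235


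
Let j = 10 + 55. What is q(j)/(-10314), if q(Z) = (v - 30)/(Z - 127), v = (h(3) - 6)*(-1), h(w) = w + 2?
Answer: -29/639468 ≈ -4.5350e-5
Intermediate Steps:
j = 65
h(w) = 2 + w
v = 1 (v = ((2 + 3) - 6)*(-1) = (5 - 6)*(-1) = -1*(-1) = 1)
q(Z) = -29/(-127 + Z) (q(Z) = (1 - 30)/(Z - 127) = -29/(-127 + Z))
q(j)/(-10314) = -29/(-127 + 65)/(-10314) = -29/(-62)*(-1/10314) = -29*(-1/62)*(-1/10314) = (29/62)*(-1/10314) = -29/639468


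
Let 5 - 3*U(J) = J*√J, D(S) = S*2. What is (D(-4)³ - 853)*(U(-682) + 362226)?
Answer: -494440765 - 310310*I*√682 ≈ -4.9444e+8 - 8.1038e+6*I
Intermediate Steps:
D(S) = 2*S
U(J) = 5/3 - J^(3/2)/3 (U(J) = 5/3 - J*√J/3 = 5/3 - J^(3/2)/3)
(D(-4)³ - 853)*(U(-682) + 362226) = ((2*(-4))³ - 853)*((5/3 - (-682)*I*√682/3) + 362226) = ((-8)³ - 853)*((5/3 - (-682)*I*√682/3) + 362226) = (-512 - 853)*((5/3 + 682*I*√682/3) + 362226) = -1365*(1086683/3 + 682*I*√682/3) = -494440765 - 310310*I*√682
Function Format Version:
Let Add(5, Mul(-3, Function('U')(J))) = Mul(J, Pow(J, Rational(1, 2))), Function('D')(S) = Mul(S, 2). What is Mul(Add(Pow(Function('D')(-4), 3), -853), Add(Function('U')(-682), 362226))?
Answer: Add(-494440765, Mul(-310310, I, Pow(682, Rational(1, 2)))) ≈ Add(-4.9444e+8, Mul(-8.1038e+6, I))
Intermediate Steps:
Function('D')(S) = Mul(2, S)
Function('U')(J) = Add(Rational(5, 3), Mul(Rational(-1, 3), Pow(J, Rational(3, 2)))) (Function('U')(J) = Add(Rational(5, 3), Mul(Rational(-1, 3), Mul(J, Pow(J, Rational(1, 2))))) = Add(Rational(5, 3), Mul(Rational(-1, 3), Pow(J, Rational(3, 2)))))
Mul(Add(Pow(Function('D')(-4), 3), -853), Add(Function('U')(-682), 362226)) = Mul(Add(Pow(Mul(2, -4), 3), -853), Add(Add(Rational(5, 3), Mul(Rational(-1, 3), Pow(-682, Rational(3, 2)))), 362226)) = Mul(Add(Pow(-8, 3), -853), Add(Add(Rational(5, 3), Mul(Rational(-1, 3), Mul(-682, I, Pow(682, Rational(1, 2))))), 362226)) = Mul(Add(-512, -853), Add(Add(Rational(5, 3), Mul(Rational(682, 3), I, Pow(682, Rational(1, 2)))), 362226)) = Mul(-1365, Add(Rational(1086683, 3), Mul(Rational(682, 3), I, Pow(682, Rational(1, 2))))) = Add(-494440765, Mul(-310310, I, Pow(682, Rational(1, 2))))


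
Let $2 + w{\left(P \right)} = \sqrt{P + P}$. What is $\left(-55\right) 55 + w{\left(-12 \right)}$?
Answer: $-3027 + 2 i \sqrt{6} \approx -3027.0 + 4.899 i$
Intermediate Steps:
$w{\left(P \right)} = -2 + \sqrt{2} \sqrt{P}$ ($w{\left(P \right)} = -2 + \sqrt{P + P} = -2 + \sqrt{2 P} = -2 + \sqrt{2} \sqrt{P}$)
$\left(-55\right) 55 + w{\left(-12 \right)} = \left(-55\right) 55 - \left(2 - \sqrt{2} \sqrt{-12}\right) = -3025 - \left(2 - \sqrt{2} \cdot 2 i \sqrt{3}\right) = -3025 - \left(2 - 2 i \sqrt{6}\right) = -3027 + 2 i \sqrt{6}$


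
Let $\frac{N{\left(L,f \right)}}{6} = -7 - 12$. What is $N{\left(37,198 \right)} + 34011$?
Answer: $33897$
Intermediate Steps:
$N{\left(L,f \right)} = -114$ ($N{\left(L,f \right)} = 6 \left(-7 - 12\right) = 6 \left(-19\right) = -114$)
$N{\left(37,198 \right)} + 34011 = -114 + 34011 = 33897$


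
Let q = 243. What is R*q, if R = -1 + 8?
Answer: 1701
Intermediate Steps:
R = 7
R*q = 7*243 = 1701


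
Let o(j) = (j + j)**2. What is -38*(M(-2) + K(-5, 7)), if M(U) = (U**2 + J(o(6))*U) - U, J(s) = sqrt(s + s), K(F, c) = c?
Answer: -494 + 912*sqrt(2) ≈ 795.76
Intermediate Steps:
o(j) = 4*j**2 (o(j) = (2*j)**2 = 4*j**2)
J(s) = sqrt(2)*sqrt(s) (J(s) = sqrt(2*s) = sqrt(2)*sqrt(s))
M(U) = U**2 - U + 12*U*sqrt(2) (M(U) = (U**2 + (sqrt(2)*sqrt(4*6**2))*U) - U = (U**2 + (sqrt(2)*sqrt(4*36))*U) - U = (U**2 + (sqrt(2)*sqrt(144))*U) - U = (U**2 + (sqrt(2)*12)*U) - U = (U**2 + (12*sqrt(2))*U) - U = (U**2 + 12*U*sqrt(2)) - U = U**2 - U + 12*U*sqrt(2))
-38*(M(-2) + K(-5, 7)) = -38*(-2*(-1 - 2 + 12*sqrt(2)) + 7) = -38*(-2*(-3 + 12*sqrt(2)) + 7) = -38*((6 - 24*sqrt(2)) + 7) = -38*(13 - 24*sqrt(2)) = -494 + 912*sqrt(2)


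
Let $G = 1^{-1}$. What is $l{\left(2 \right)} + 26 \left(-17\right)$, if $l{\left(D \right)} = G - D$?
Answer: $-443$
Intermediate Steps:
$G = 1$
$l{\left(D \right)} = 1 - D$
$l{\left(2 \right)} + 26 \left(-17\right) = \left(1 - 2\right) + 26 \left(-17\right) = \left(1 - 2\right) - 442 = -1 - 442 = -443$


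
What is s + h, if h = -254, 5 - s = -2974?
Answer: 2725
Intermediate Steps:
s = 2979 (s = 5 - 1*(-2974) = 5 + 2974 = 2979)
s + h = 2979 - 254 = 2725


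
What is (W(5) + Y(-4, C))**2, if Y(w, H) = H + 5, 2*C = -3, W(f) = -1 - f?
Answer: 25/4 ≈ 6.2500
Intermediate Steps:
C = -3/2 (C = (1/2)*(-3) = -3/2 ≈ -1.5000)
Y(w, H) = 5 + H
(W(5) + Y(-4, C))**2 = ((-1 - 1*5) + (5 - 3/2))**2 = ((-1 - 5) + 7/2)**2 = (-6 + 7/2)**2 = (-5/2)**2 = 25/4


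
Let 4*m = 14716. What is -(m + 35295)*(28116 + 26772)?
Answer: -2139204912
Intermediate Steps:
m = 3679 (m = (¼)*14716 = 3679)
-(m + 35295)*(28116 + 26772) = -(3679 + 35295)*(28116 + 26772) = -38974*54888 = -1*2139204912 = -2139204912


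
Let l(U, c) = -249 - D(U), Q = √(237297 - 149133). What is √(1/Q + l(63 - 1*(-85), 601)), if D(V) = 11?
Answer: √(-56137545360 + 14694*√2449)/14694 ≈ 16.124*I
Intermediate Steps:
Q = 6*√2449 (Q = √88164 = 6*√2449 ≈ 296.92)
l(U, c) = -260 (l(U, c) = -249 - 1*11 = -249 - 11 = -260)
√(1/Q + l(63 - 1*(-85), 601)) = √(1/(6*√2449) - 260) = √(√2449/14694 - 260) = √(-260 + √2449/14694)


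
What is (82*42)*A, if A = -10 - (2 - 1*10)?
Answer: -6888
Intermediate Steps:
A = -2 (A = -10 - (2 - 10) = -10 - 1*(-8) = -10 + 8 = -2)
(82*42)*A = (82*42)*(-2) = 3444*(-2) = -6888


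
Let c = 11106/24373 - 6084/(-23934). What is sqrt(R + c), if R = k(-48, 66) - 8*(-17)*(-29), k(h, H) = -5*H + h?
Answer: I*sqrt(40846935121159593866)/97223897 ≈ 65.737*I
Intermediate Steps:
k(h, H) = h - 5*H
c = 69016056/97223897 (c = 11106*(1/24373) - 6084*(-1/23934) = 11106/24373 + 1014/3989 = 69016056/97223897 ≈ 0.70987)
R = -4322 (R = (-48 - 5*66) - 8*(-17)*(-29) = (-48 - 330) + 136*(-29) = -378 - 3944 = -4322)
sqrt(R + c) = sqrt(-4322 + 69016056/97223897) = sqrt(-420132666778/97223897) = I*sqrt(40846935121159593866)/97223897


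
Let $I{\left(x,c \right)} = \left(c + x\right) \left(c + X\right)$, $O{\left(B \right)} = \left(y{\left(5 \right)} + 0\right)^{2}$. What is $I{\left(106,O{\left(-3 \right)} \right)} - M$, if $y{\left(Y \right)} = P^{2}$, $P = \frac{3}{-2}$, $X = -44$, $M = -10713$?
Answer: $\frac{1635457}{256} \approx 6388.5$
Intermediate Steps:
$P = - \frac{3}{2}$ ($P = 3 \left(- \frac{1}{2}\right) = - \frac{3}{2} \approx -1.5$)
$y{\left(Y \right)} = \frac{9}{4}$ ($y{\left(Y \right)} = \left(- \frac{3}{2}\right)^{2} = \frac{9}{4}$)
$O{\left(B \right)} = \frac{81}{16}$ ($O{\left(B \right)} = \left(\frac{9}{4} + 0\right)^{2} = \left(\frac{9}{4}\right)^{2} = \frac{81}{16}$)
$I{\left(x,c \right)} = \left(-44 + c\right) \left(c + x\right)$ ($I{\left(x,c \right)} = \left(c + x\right) \left(c - 44\right) = \left(c + x\right) \left(-44 + c\right) = \left(-44 + c\right) \left(c + x\right)$)
$I{\left(106,O{\left(-3 \right)} \right)} - M = \left(\left(\frac{81}{16}\right)^{2} - \frac{891}{4} - 4664 + \frac{81}{16} \cdot 106\right) - -10713 = \left(\frac{6561}{256} - \frac{891}{4} - 4664 + \frac{4293}{8}\right) + 10713 = - \frac{1107071}{256} + 10713 = \frac{1635457}{256}$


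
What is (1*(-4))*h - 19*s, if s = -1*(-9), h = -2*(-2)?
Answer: -187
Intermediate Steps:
h = 4
s = 9
(1*(-4))*h - 19*s = (1*(-4))*4 - 19*9 = -4*4 - 171 = -16 - 171 = -187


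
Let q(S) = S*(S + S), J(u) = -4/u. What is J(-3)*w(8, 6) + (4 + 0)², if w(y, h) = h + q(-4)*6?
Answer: 280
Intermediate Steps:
q(S) = 2*S² (q(S) = S*(2*S) = 2*S²)
w(y, h) = 192 + h (w(y, h) = h + (2*(-4)²)*6 = h + (2*16)*6 = h + 32*6 = h + 192 = 192 + h)
J(-3)*w(8, 6) + (4 + 0)² = (-4/(-3))*(192 + 6) + (4 + 0)² = -4*(-⅓)*198 + 4² = (4/3)*198 + 16 = 264 + 16 = 280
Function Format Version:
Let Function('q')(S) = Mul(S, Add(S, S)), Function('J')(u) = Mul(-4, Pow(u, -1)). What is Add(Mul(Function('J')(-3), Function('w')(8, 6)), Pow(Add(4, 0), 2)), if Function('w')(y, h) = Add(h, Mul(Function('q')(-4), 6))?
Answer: 280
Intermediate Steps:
Function('q')(S) = Mul(2, Pow(S, 2)) (Function('q')(S) = Mul(S, Mul(2, S)) = Mul(2, Pow(S, 2)))
Function('w')(y, h) = Add(192, h) (Function('w')(y, h) = Add(h, Mul(Mul(2, Pow(-4, 2)), 6)) = Add(h, Mul(Mul(2, 16), 6)) = Add(h, Mul(32, 6)) = Add(h, 192) = Add(192, h))
Add(Mul(Function('J')(-3), Function('w')(8, 6)), Pow(Add(4, 0), 2)) = Add(Mul(Mul(-4, Pow(-3, -1)), Add(192, 6)), Pow(Add(4, 0), 2)) = Add(Mul(Mul(-4, Rational(-1, 3)), 198), Pow(4, 2)) = Add(Mul(Rational(4, 3), 198), 16) = Add(264, 16) = 280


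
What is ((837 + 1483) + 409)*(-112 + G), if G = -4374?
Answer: -12242294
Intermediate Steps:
((837 + 1483) + 409)*(-112 + G) = ((837 + 1483) + 409)*(-112 - 4374) = (2320 + 409)*(-4486) = 2729*(-4486) = -12242294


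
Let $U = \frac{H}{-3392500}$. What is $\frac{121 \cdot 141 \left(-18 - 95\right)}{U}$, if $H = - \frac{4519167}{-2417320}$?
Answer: $\frac{5270061378561100000}{1506389} \approx 3.4985 \cdot 10^{12}$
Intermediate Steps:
$H = \frac{4519167}{2417320}$ ($H = \left(-4519167\right) \left(- \frac{1}{2417320}\right) = \frac{4519167}{2417320} \approx 1.8695$)
$U = - \frac{4519167}{8200758100000}$ ($U = \frac{4519167}{2417320 \left(-3392500\right)} = \frac{4519167}{2417320} \left(- \frac{1}{3392500}\right) = - \frac{4519167}{8200758100000} \approx -5.5107 \cdot 10^{-7}$)
$\frac{121 \cdot 141 \left(-18 - 95\right)}{U} = \frac{121 \cdot 141 \left(-18 - 95\right)}{- \frac{4519167}{8200758100000}} = 17061 \left(-18 - 95\right) \left(- \frac{8200758100000}{4519167}\right) = 17061 \left(-113\right) \left(- \frac{8200758100000}{4519167}\right) = \left(-1927893\right) \left(- \frac{8200758100000}{4519167}\right) = \frac{5270061378561100000}{1506389}$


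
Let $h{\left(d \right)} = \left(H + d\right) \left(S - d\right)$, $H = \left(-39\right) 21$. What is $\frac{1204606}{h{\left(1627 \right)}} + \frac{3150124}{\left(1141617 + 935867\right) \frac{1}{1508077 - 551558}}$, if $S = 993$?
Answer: $\frac{192943955733656691}{133029610456} \approx 1.4504 \cdot 10^{6}$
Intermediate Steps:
$H = -819$
$h{\left(d \right)} = \left(-819 + d\right) \left(993 - d\right)$
$\frac{1204606}{h{\left(1627 \right)}} + \frac{3150124}{\left(1141617 + 935867\right) \frac{1}{1508077 - 551558}} = \frac{1204606}{-813267 - 1627^{2} + 1812 \cdot 1627} + \frac{3150124}{\left(1141617 + 935867\right) \frac{1}{1508077 - 551558}} = \frac{1204606}{-813267 - 2647129 + 2948124} + \frac{3150124}{2077484 \cdot \frac{1}{956519}} = \frac{1204606}{-512272} + \frac{3150124}{\frac{2077484}{956519}} = 1204606 \left(- \frac{1}{512272}\right) + 3150124 \cdot \frac{956519}{2077484} = - \frac{602303}{256136} + \frac{753288364589}{519371} = \frac{192943955733656691}{133029610456}$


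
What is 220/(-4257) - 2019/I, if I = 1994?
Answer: -821233/771678 ≈ -1.0642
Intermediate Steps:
220/(-4257) - 2019/I = 220/(-4257) - 2019/1994 = 220*(-1/4257) - 2019*1/1994 = -20/387 - 2019/1994 = -821233/771678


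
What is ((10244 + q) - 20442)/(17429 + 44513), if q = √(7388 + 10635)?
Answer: -5099/30971 + √18023/61942 ≈ -0.16247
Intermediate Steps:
q = √18023 ≈ 134.25
((10244 + q) - 20442)/(17429 + 44513) = ((10244 + √18023) - 20442)/(17429 + 44513) = (-10198 + √18023)/61942 = (-10198 + √18023)*(1/61942) = -5099/30971 + √18023/61942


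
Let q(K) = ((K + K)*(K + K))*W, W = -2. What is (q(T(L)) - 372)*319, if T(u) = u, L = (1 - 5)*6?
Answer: -1588620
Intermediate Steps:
L = -24 (L = -4*6 = -24)
q(K) = -8*K**2 (q(K) = ((K + K)*(K + K))*(-2) = ((2*K)*(2*K))*(-2) = (4*K**2)*(-2) = -8*K**2)
(q(T(L)) - 372)*319 = (-8*(-24)**2 - 372)*319 = (-8*576 - 372)*319 = (-4608 - 372)*319 = -4980*319 = -1588620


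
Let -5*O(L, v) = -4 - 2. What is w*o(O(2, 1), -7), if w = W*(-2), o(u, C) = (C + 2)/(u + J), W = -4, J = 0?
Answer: -100/3 ≈ -33.333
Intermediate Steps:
O(L, v) = 6/5 (O(L, v) = -(-4 - 2)/5 = -⅕*(-6) = 6/5)
o(u, C) = (2 + C)/u (o(u, C) = (C + 2)/(u + 0) = (2 + C)/u)
w = 8 (w = -4*(-2) = 8)
w*o(O(2, 1), -7) = 8*((2 - 7)/(6/5)) = 8*((⅚)*(-5)) = 8*(-25/6) = -100/3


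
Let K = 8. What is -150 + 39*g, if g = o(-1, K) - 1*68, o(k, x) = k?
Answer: -2841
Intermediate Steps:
g = -69 (g = -1 - 1*68 = -1 - 68 = -69)
-150 + 39*g = -150 + 39*(-69) = -150 - 2691 = -2841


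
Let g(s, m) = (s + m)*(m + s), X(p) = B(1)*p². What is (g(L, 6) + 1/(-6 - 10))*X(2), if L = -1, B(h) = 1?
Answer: 399/4 ≈ 99.750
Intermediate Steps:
X(p) = p² (X(p) = 1*p² = p²)
g(s, m) = (m + s)² (g(s, m) = (m + s)*(m + s) = (m + s)²)
(g(L, 6) + 1/(-6 - 10))*X(2) = ((6 - 1)² + 1/(-6 - 10))*2² = (5² + 1/(-16))*4 = (25 - 1/16)*4 = (399/16)*4 = 399/4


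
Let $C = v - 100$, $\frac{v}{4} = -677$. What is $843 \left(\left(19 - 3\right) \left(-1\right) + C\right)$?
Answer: $-2380632$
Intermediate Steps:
$v = -2708$ ($v = 4 \left(-677\right) = -2708$)
$C = -2808$ ($C = -2708 - 100 = -2808$)
$843 \left(\left(19 - 3\right) \left(-1\right) + C\right) = 843 \left(\left(19 - 3\right) \left(-1\right) - 2808\right) = 843 \left(16 \left(-1\right) - 2808\right) = 843 \left(-16 - 2808\right) = 843 \left(-2824\right) = -2380632$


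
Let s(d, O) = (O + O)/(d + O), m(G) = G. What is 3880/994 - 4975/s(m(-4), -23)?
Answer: -66670285/22862 ≈ -2916.2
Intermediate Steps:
s(d, O) = 2*O/(O + d) (s(d, O) = (2*O)/(O + d) = 2*O/(O + d))
3880/994 - 4975/s(m(-4), -23) = 3880/994 - 4975/(2*(-23)/(-23 - 4)) = 3880*(1/994) - 4975/(2*(-23)/(-27)) = 1940/497 - 4975/(2*(-23)*(-1/27)) = 1940/497 - 4975/46/27 = 1940/497 - 4975*27/46 = 1940/497 - 134325/46 = -66670285/22862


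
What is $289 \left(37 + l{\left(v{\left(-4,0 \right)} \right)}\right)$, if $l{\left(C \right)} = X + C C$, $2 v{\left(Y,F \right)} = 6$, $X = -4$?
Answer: $12138$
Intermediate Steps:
$v{\left(Y,F \right)} = 3$ ($v{\left(Y,F \right)} = \frac{1}{2} \cdot 6 = 3$)
$l{\left(C \right)} = -4 + C^{2}$ ($l{\left(C \right)} = -4 + C C = -4 + C^{2}$)
$289 \left(37 + l{\left(v{\left(-4,0 \right)} \right)}\right) = 289 \left(37 - \left(4 - 3^{2}\right)\right) = 289 \left(37 + \left(-4 + 9\right)\right) = 289 \left(37 + 5\right) = 289 \cdot 42 = 12138$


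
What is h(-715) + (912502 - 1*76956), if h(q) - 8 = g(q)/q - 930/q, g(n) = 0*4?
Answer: 119484408/143 ≈ 8.3556e+5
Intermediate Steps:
g(n) = 0
h(q) = 8 - 930/q (h(q) = 8 + (0/q - 930/q) = 8 + (0 - 930/q) = 8 - 930/q)
h(-715) + (912502 - 1*76956) = (8 - 930/(-715)) + (912502 - 1*76956) = (8 - 930*(-1/715)) + (912502 - 76956) = (8 + 186/143) + 835546 = 1330/143 + 835546 = 119484408/143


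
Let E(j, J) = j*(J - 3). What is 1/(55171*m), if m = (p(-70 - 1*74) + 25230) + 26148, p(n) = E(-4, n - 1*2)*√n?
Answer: 8563/24742814114658 - 596*I/12371407057329 ≈ 3.4608e-10 - 4.8176e-11*I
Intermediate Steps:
E(j, J) = j*(-3 + J)
p(n) = √n*(20 - 4*n) (p(n) = (-4*(-3 + (n - 1*2)))*√n = (-4*(-3 + (n - 2)))*√n = (-4*(-3 + (-2 + n)))*√n = (-4*(-5 + n))*√n = (20 - 4*n)*√n = √n*(20 - 4*n))
m = 51378 + 7152*I (m = (4*√(-70 - 1*74)*(5 - (-70 - 1*74)) + 25230) + 26148 = (4*√(-70 - 74)*(5 - (-70 - 74)) + 25230) + 26148 = (4*√(-144)*(5 - 1*(-144)) + 25230) + 26148 = (4*(12*I)*(5 + 144) + 25230) + 26148 = (4*(12*I)*149 + 25230) + 26148 = (7152*I + 25230) + 26148 = (25230 + 7152*I) + 26148 = 51378 + 7152*I ≈ 51378.0 + 7152.0*I)
1/(55171*m) = 1/(55171*(51378 + 7152*I)) = ((51378 - 7152*I)/2690849988)/55171 = (51378 - 7152*I)/148456884687948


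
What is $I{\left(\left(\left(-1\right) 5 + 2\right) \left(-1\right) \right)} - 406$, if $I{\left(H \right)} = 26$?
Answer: $-380$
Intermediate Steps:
$I{\left(\left(\left(-1\right) 5 + 2\right) \left(-1\right) \right)} - 406 = 26 - 406 = -380$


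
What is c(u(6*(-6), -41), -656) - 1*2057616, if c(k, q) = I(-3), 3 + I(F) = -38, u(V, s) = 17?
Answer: -2057657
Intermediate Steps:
I(F) = -41 (I(F) = -3 - 38 = -41)
c(k, q) = -41
c(u(6*(-6), -41), -656) - 1*2057616 = -41 - 1*2057616 = -41 - 2057616 = -2057657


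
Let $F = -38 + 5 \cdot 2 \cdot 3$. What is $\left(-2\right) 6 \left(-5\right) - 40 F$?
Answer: $380$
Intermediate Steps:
$F = -8$ ($F = -38 + 10 \cdot 3 = -38 + 30 = -8$)
$\left(-2\right) 6 \left(-5\right) - 40 F = \left(-2\right) 6 \left(-5\right) - -320 = \left(-12\right) \left(-5\right) + 320 = 60 + 320 = 380$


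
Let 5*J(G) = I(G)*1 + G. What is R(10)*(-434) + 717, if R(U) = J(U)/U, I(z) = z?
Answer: 2717/5 ≈ 543.40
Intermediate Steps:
J(G) = 2*G/5 (J(G) = (G*1 + G)/5 = (G + G)/5 = (2*G)/5 = 2*G/5)
R(U) = ⅖ (R(U) = (2*U/5)/U = ⅖)
R(10)*(-434) + 717 = (⅖)*(-434) + 717 = -868/5 + 717 = 2717/5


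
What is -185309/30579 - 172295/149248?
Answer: -32925606437/4563854592 ≈ -7.2144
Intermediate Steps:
-185309/30579 - 172295/149248 = -32925606437/4563854592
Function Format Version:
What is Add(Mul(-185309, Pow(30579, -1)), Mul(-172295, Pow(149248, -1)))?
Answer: Rational(-32925606437, 4563854592) ≈ -7.2144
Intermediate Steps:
Add(Mul(-185309, Pow(30579, -1)), Mul(-172295, Pow(149248, -1))) = Add(Mul(-185309, Rational(1, 30579)), Mul(-172295, Rational(1, 149248))) = Add(Rational(-185309, 30579), Rational(-172295, 149248)) = Rational(-32925606437, 4563854592)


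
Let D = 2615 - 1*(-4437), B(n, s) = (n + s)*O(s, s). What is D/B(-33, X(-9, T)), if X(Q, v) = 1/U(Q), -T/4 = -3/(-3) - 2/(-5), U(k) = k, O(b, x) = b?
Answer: 285606/149 ≈ 1916.8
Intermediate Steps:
T = -28/5 (T = -4*(-3/(-3) - 2/(-5)) = -4*(-3*(-⅓) - 2*(-⅕)) = -4*(1 + ⅖) = -4*7/5 = -28/5 ≈ -5.6000)
X(Q, v) = 1/Q
B(n, s) = s*(n + s) (B(n, s) = (n + s)*s = s*(n + s))
D = 7052 (D = 2615 + 4437 = 7052)
D/B(-33, X(-9, T)) = 7052/(((-33 + 1/(-9))/(-9))) = 7052/((-(-33 - ⅑)/9)) = 7052/((-⅑*(-298/9))) = 7052/(298/81) = 7052*(81/298) = 285606/149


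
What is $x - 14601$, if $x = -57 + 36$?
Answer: $-14622$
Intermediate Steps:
$x = -21$
$x - 14601 = -21 - 14601 = -14622$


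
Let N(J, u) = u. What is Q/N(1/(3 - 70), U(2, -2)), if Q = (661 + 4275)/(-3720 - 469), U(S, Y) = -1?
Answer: 4936/4189 ≈ 1.1783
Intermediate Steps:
Q = -4936/4189 (Q = 4936/(-4189) = 4936*(-1/4189) = -4936/4189 ≈ -1.1783)
Q/N(1/(3 - 70), U(2, -2)) = -4936/4189/(-1) = -4936/4189*(-1) = 4936/4189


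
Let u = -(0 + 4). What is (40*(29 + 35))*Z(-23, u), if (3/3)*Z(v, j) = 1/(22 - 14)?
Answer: 320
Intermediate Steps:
u = -4 (u = -1*4 = -4)
Z(v, j) = 1/8 (Z(v, j) = 1/(22 - 14) = 1/8)
(40*(29 + 35))*Z(-23, u) = (40*(29 + 35))*(1/8) = (40*64)*(1/8) = 2560*(1/8) = 320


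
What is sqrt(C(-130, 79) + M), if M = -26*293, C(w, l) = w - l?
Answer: I*sqrt(7827) ≈ 88.47*I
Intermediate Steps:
M = -7618
sqrt(C(-130, 79) + M) = sqrt((-130 - 1*79) - 7618) = sqrt((-130 - 79) - 7618) = sqrt(-209 - 7618) = sqrt(-7827) = I*sqrt(7827)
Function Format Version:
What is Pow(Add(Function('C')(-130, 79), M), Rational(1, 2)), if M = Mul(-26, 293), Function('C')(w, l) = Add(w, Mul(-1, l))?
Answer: Mul(I, Pow(7827, Rational(1, 2))) ≈ Mul(88.470, I)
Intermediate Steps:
M = -7618
Pow(Add(Function('C')(-130, 79), M), Rational(1, 2)) = Pow(Add(Add(-130, Mul(-1, 79)), -7618), Rational(1, 2)) = Pow(Add(Add(-130, -79), -7618), Rational(1, 2)) = Pow(Add(-209, -7618), Rational(1, 2)) = Pow(-7827, Rational(1, 2)) = Mul(I, Pow(7827, Rational(1, 2)))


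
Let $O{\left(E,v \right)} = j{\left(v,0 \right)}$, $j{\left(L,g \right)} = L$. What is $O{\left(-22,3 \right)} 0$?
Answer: $0$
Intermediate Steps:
$O{\left(E,v \right)} = v$
$O{\left(-22,3 \right)} 0 = 3 \cdot 0 = 0$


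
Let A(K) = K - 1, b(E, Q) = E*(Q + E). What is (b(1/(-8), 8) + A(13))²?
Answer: 497025/4096 ≈ 121.34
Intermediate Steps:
b(E, Q) = E*(E + Q)
A(K) = -1 + K
(b(1/(-8), 8) + A(13))² = ((1/(-8) + 8)/(-8) + (-1 + 13))² = (-(-⅛ + 8)/8 + 12)² = (-⅛*63/8 + 12)² = (-63/64 + 12)² = (705/64)² = 497025/4096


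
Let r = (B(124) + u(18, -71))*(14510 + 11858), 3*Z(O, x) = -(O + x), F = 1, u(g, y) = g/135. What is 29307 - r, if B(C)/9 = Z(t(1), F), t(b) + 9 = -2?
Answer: -11478731/15 ≈ -7.6525e+5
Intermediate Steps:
u(g, y) = g/135 (u(g, y) = g*(1/135) = g/135)
t(b) = -11 (t(b) = -9 - 2 = -11)
Z(O, x) = -O/3 - x/3 (Z(O, x) = (-(O + x))/3 = (-O - x)/3 = -O/3 - x/3)
B(C) = 30 (B(C) = 9*(-⅓*(-11) - ⅓*1) = 9*(11/3 - ⅓) = 9*(10/3) = 30)
r = 11918336/15 (r = (30 + (1/135)*18)*(14510 + 11858) = (30 + 2/15)*26368 = (452/15)*26368 = 11918336/15 ≈ 7.9456e+5)
29307 - r = 29307 - 1*11918336/15 = 29307 - 11918336/15 = -11478731/15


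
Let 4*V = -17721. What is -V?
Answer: 17721/4 ≈ 4430.3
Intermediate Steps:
V = -17721/4 (V = (¼)*(-17721) = -17721/4 ≈ -4430.3)
-V = -1*(-17721/4) = 17721/4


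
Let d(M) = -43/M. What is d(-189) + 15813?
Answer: 2988700/189 ≈ 15813.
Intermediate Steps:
d(-189) + 15813 = -43/(-189) + 15813 = -43*(-1/189) + 15813 = 43/189 + 15813 = 2988700/189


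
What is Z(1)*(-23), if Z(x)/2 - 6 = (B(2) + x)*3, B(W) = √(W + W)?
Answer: -690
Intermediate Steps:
B(W) = √2*√W (B(W) = √(2*W) = √2*√W)
Z(x) = 24 + 6*x (Z(x) = 12 + 2*((√2*√2 + x)*3) = 12 + 2*((2 + x)*3) = 12 + 2*(6 + 3*x) = 12 + (12 + 6*x) = 24 + 6*x)
Z(1)*(-23) = (24 + 6*1)*(-23) = (24 + 6)*(-23) = 30*(-23) = -690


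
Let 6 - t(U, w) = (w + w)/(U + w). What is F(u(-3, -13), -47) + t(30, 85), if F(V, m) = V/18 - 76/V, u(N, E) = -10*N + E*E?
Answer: 1251887/82386 ≈ 15.195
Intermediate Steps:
u(N, E) = E**2 - 10*N (u(N, E) = -10*N + E**2 = E**2 - 10*N)
F(V, m) = -76/V + V/18 (F(V, m) = V*(1/18) - 76/V = V/18 - 76/V = -76/V + V/18)
t(U, w) = 6 - 2*w/(U + w) (t(U, w) = 6 - (w + w)/(U + w) = 6 - 2*w/(U + w))
F(u(-3, -13), -47) + t(30, 85) = (-76/((-13)**2 - 10*(-3)) + ((-13)**2 - 10*(-3))/18) + 2*(2*85 + 3*30)/(30 + 85) = (-76/(169 + 30) + (169 + 30)/18) + 2*(170 + 90)/115 = (-76/199 + (1/18)*199) + 2*(1/115)*260 = (-76*1/199 + 199/18) + 104/23 = (-76/199 + 199/18) + 104/23 = 38233/3582 + 104/23 = 1251887/82386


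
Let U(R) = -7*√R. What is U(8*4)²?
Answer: 1568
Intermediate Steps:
U(8*4)² = (-7*4*√2)² = (-28*√2)² = 1568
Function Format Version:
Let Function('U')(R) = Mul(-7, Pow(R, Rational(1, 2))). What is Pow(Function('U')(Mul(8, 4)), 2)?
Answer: 1568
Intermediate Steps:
Pow(Function('U')(Mul(8, 4)), 2) = Pow(Mul(-7, Pow(Mul(8, 4), Rational(1, 2))), 2) = Pow(Mul(-7, Pow(32, Rational(1, 2))), 2) = Pow(Mul(-7, Mul(4, Pow(2, Rational(1, 2)))), 2) = Pow(Mul(-28, Pow(2, Rational(1, 2))), 2) = 1568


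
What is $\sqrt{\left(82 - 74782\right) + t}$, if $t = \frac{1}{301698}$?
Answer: $\frac{i \sqrt{755479970559678}}{100566} \approx 273.31 i$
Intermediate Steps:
$t = \frac{1}{301698} \approx 3.3146 \cdot 10^{-6}$
$\sqrt{\left(82 - 74782\right) + t} = \sqrt{\left(82 - 74782\right) + \frac{1}{301698}} = \sqrt{-74700 + \frac{1}{301698}} = \sqrt{- \frac{22536840599}{301698}} = \frac{i \sqrt{755479970559678}}{100566}$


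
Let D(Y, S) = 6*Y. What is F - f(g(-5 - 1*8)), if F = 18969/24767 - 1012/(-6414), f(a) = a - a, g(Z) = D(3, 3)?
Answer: 73365685/79427769 ≈ 0.92368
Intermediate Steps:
g(Z) = 18 (g(Z) = 6*3 = 18)
f(a) = 0
F = 73365685/79427769 (F = 18969*(1/24767) - 1012*(-1/6414) = 18969/24767 + 506/3207 = 73365685/79427769 ≈ 0.92368)
F - f(g(-5 - 1*8)) = 73365685/79427769 - 1*0 = 73365685/79427769 + 0 = 73365685/79427769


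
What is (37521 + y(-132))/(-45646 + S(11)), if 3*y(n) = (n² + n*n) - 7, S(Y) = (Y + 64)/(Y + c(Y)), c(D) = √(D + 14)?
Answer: -2358464/2190783 ≈ -1.0765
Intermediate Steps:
c(D) = √(14 + D)
S(Y) = (64 + Y)/(Y + √(14 + Y)) (S(Y) = (Y + 64)/(Y + √(14 + Y)) = (64 + Y)/(Y + √(14 + Y)))
y(n) = -7/3 + 2*n²/3 (y(n) = ((n² + n*n) - 7)/3 = ((n² + n²) - 7)/3 = (2*n² - 7)/3 = (-7 + 2*n²)/3 = -7/3 + 2*n²/3)
(37521 + y(-132))/(-45646 + S(11)) = (37521 + (-7/3 + (⅔)*(-132)²))/(-45646 + (64 + 11)/(11 + √(14 + 11))) = (37521 + (-7/3 + (⅔)*17424))/(-45646 + 75/(11 + √25)) = (37521 + (-7/3 + 11616))/(-45646 + 75/(11 + 5)) = (37521 + 34841/3)/(-45646 + 75/16) = 147404/(3*(-45646 + (1/16)*75)) = 147404/(3*(-45646 + 75/16)) = 147404/(3*(-730261/16)) = (147404/3)*(-16/730261) = -2358464/2190783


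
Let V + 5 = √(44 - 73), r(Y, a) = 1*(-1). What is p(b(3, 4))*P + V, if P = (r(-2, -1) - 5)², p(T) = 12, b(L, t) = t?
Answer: 427 + I*√29 ≈ 427.0 + 5.3852*I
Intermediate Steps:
r(Y, a) = -1
V = -5 + I*√29 (V = -5 + √(44 - 73) = -5 + √(-29) = -5 + I*√29 ≈ -5.0 + 5.3852*I)
P = 36 (P = (-1 - 5)² = (-6)² = 36)
p(b(3, 4))*P + V = 12*36 + (-5 + I*√29) = 432 + (-5 + I*√29) = 427 + I*√29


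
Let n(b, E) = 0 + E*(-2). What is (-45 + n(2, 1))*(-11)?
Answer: 517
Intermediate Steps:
n(b, E) = -2*E (n(b, E) = 0 - 2*E = -2*E)
(-45 + n(2, 1))*(-11) = (-45 - 2*1)*(-11) = (-45 - 2)*(-11) = -47*(-11) = 517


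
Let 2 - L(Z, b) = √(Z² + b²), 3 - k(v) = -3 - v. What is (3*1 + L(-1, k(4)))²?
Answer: (5 - √101)² ≈ 25.501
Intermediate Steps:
k(v) = 6 + v (k(v) = 3 - (-3 - v) = 3 + (3 + v) = 6 + v)
L(Z, b) = 2 - √(Z² + b²)
(3*1 + L(-1, k(4)))² = (3*1 + (2 - √((-1)² + (6 + 4)²)))² = (3 + (2 - √(1 + 10²)))² = (3 + (2 - √(1 + 100)))² = (3 + (2 - √101))² = (5 - √101)²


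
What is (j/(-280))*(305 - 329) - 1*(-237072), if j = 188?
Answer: 8298084/35 ≈ 2.3709e+5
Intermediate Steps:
(j/(-280))*(305 - 329) - 1*(-237072) = (188/(-280))*(305 - 329) - 1*(-237072) = (188*(-1/280))*(-24) + 237072 = -47/70*(-24) + 237072 = 564/35 + 237072 = 8298084/35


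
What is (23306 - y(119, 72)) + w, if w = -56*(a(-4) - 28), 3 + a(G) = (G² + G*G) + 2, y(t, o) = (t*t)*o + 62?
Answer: -996516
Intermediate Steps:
y(t, o) = 62 + o*t² (y(t, o) = t²*o + 62 = o*t² + 62 = 62 + o*t²)
a(G) = -1 + 2*G² (a(G) = -3 + ((G² + G*G) + 2) = -3 + ((G² + G²) + 2) = -3 + (2*G² + 2) = -3 + (2 + 2*G²) = -1 + 2*G²)
w = -168 (w = -56*((-1 + 2*(-4)²) - 28) = -56*((-1 + 2*16) - 28) = -56*((-1 + 32) - 28) = -56*(31 - 28) = -56*3 = -168)
(23306 - y(119, 72)) + w = (23306 - (62 + 72*119²)) - 168 = (23306 - (62 + 72*14161)) - 168 = (23306 - (62 + 1019592)) - 168 = (23306 - 1*1019654) - 168 = (23306 - 1019654) - 168 = -996348 - 168 = -996516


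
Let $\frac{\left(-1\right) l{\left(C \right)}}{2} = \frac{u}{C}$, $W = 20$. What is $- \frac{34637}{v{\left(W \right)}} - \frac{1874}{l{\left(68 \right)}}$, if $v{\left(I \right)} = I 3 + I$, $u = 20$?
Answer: $\frac{220227}{80} \approx 2752.8$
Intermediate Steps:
$v{\left(I \right)} = 4 I$ ($v{\left(I \right)} = 3 I + I = 4 I$)
$l{\left(C \right)} = - \frac{40}{C}$ ($l{\left(C \right)} = - 2 \frac{20}{C} = - \frac{40}{C}$)
$- \frac{34637}{v{\left(W \right)}} - \frac{1874}{l{\left(68 \right)}} = - \frac{34637}{4 \cdot 20} - \frac{1874}{\left(-40\right) \frac{1}{68}} = - \frac{34637}{80} - \frac{1874}{\left(-40\right) \frac{1}{68}} = \left(-34637\right) \frac{1}{80} - \frac{1874}{- \frac{10}{17}} = - \frac{34637}{80} - - \frac{15929}{5} = - \frac{34637}{80} + \frac{15929}{5} = \frac{220227}{80}$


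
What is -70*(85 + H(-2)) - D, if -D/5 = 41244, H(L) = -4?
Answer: 200550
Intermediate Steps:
D = -206220 (D = -5*41244 = -206220)
-70*(85 + H(-2)) - D = -70*(85 - 4) - 1*(-206220) = -70*81 + 206220 = -5670 + 206220 = 200550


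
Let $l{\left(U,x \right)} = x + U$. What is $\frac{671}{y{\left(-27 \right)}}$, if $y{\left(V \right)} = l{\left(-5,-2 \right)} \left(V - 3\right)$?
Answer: $\frac{671}{210} \approx 3.1952$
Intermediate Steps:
$l{\left(U,x \right)} = U + x$
$y{\left(V \right)} = 21 - 7 V$ ($y{\left(V \right)} = \left(-5 - 2\right) \left(V - 3\right) = - 7 \left(-3 + V\right) = 21 - 7 V$)
$\frac{671}{y{\left(-27 \right)}} = \frac{671}{21 - -189} = \frac{671}{21 + 189} = \frac{671}{210}$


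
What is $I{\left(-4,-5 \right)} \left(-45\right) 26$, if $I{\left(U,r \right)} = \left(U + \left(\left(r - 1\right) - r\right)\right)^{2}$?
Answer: $-29250$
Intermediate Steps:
$I{\left(U,r \right)} = \left(-1 + U\right)^{2}$ ($I{\left(U,r \right)} = \left(U + \left(\left(-1 + r\right) - r\right)\right)^{2} = \left(U - 1\right)^{2} = \left(-1 + U\right)^{2}$)
$I{\left(-4,-5 \right)} \left(-45\right) 26 = \left(-1 - 4\right)^{2} \left(-45\right) 26 = \left(-5\right)^{2} \left(-45\right) 26 = 25 \left(-45\right) 26 = \left(-1125\right) 26 = -29250$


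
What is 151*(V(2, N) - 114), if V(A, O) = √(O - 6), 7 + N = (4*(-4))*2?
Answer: -17214 + 453*I*√5 ≈ -17214.0 + 1012.9*I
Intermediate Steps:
N = -39 (N = -7 + (4*(-4))*2 = -7 - 16*2 = -7 - 32 = -39)
V(A, O) = √(-6 + O)
151*(V(2, N) - 114) = 151*(√(-6 - 39) - 114) = 151*(√(-45) - 114) = 151*(3*I*√5 - 114) = 151*(-114 + 3*I*√5) = -17214 + 453*I*√5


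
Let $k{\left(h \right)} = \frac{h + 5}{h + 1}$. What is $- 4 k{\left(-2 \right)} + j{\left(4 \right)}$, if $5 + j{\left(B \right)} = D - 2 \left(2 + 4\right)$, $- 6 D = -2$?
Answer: $- \frac{14}{3} \approx -4.6667$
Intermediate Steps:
$D = \frac{1}{3}$ ($D = \left(- \frac{1}{6}\right) \left(-2\right) = \frac{1}{3} \approx 0.33333$)
$k{\left(h \right)} = \frac{5 + h}{1 + h}$
$j{\left(B \right)} = - \frac{50}{3}$ ($j{\left(B \right)} = -5 + \left(\frac{1}{3} - 2 \left(2 + 4\right)\right) = -5 + \left(\frac{1}{3} - 2 \cdot 6\right) = -5 + \left(\frac{1}{3} - 12\right) = -5 - \frac{35}{3} = - \frac{50}{3}$)
$- 4 k{\left(-2 \right)} + j{\left(4 \right)} = - 4 \frac{5 - 2}{1 - 2} - \frac{50}{3} = - 4 \frac{1}{-1} \cdot 3 - \frac{50}{3} = - 4 \left(\left(-1\right) 3\right) - \frac{50}{3} = \left(-4\right) \left(-3\right) - \frac{50}{3} = 12 - \frac{50}{3} = - \frac{14}{3}$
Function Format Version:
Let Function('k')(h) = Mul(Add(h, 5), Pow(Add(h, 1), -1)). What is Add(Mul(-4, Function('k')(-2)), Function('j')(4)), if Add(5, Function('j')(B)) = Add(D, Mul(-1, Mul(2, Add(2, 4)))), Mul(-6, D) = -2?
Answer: Rational(-14, 3) ≈ -4.6667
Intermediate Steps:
D = Rational(1, 3) (D = Mul(Rational(-1, 6), -2) = Rational(1, 3) ≈ 0.33333)
Function('k')(h) = Mul(Pow(Add(1, h), -1), Add(5, h)) (Function('k')(h) = Mul(Add(5, h), Pow(Add(1, h), -1)) = Mul(Pow(Add(1, h), -1), Add(5, h)))
Function('j')(B) = Rational(-50, 3) (Function('j')(B) = Add(-5, Add(Rational(1, 3), Mul(-1, Mul(2, Add(2, 4))))) = Add(-5, Add(Rational(1, 3), Mul(-1, Mul(2, 6)))) = Add(-5, Add(Rational(1, 3), Mul(-1, 12))) = Add(-5, Add(Rational(1, 3), -12)) = Add(-5, Rational(-35, 3)) = Rational(-50, 3))
Add(Mul(-4, Function('k')(-2)), Function('j')(4)) = Add(Mul(-4, Mul(Pow(Add(1, -2), -1), Add(5, -2))), Rational(-50, 3)) = Add(Mul(-4, Mul(Pow(-1, -1), 3)), Rational(-50, 3)) = Add(Mul(-4, Mul(-1, 3)), Rational(-50, 3)) = Add(Mul(-4, -3), Rational(-50, 3)) = Add(12, Rational(-50, 3)) = Rational(-14, 3)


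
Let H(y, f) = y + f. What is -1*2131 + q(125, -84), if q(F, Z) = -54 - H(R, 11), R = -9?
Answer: -2187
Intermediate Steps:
H(y, f) = f + y
q(F, Z) = -56 (q(F, Z) = -54 - (11 - 9) = -54 - 1*2 = -54 - 2 = -56)
-1*2131 + q(125, -84) = -1*2131 - 56 = -2131 - 56 = -2187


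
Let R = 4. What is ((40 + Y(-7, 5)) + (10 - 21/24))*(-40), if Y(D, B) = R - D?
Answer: -2405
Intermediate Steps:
Y(D, B) = 4 - D
((40 + Y(-7, 5)) + (10 - 21/24))*(-40) = ((40 + (4 - 1*(-7))) + (10 - 21/24))*(-40) = ((40 + (4 + 7)) + (10 - 21/24))*(-40) = ((40 + 11) + (10 - 1*7/8))*(-40) = (51 + (10 - 7/8))*(-40) = (51 + 73/8)*(-40) = (481/8)*(-40) = -2405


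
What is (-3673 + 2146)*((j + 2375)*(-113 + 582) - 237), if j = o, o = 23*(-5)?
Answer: -1618166481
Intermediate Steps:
o = -115
j = -115
(-3673 + 2146)*((j + 2375)*(-113 + 582) - 237) = (-3673 + 2146)*((-115 + 2375)*(-113 + 582) - 237) = -1527*(2260*469 - 237) = -1527*(1059940 - 237) = -1527*1059703 = -1618166481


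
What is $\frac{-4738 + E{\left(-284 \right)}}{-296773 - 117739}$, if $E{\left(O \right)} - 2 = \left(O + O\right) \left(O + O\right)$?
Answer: $- \frac{19868}{25907} \approx -0.7669$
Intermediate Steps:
$E{\left(O \right)} = 2 + 4 O^{2}$ ($E{\left(O \right)} = 2 + \left(O + O\right) \left(O + O\right) = 2 + 2 O 2 O = 2 + 4 O^{2}$)
$\frac{-4738 + E{\left(-284 \right)}}{-296773 - 117739} = \frac{-4738 + \left(2 + 4 \left(-284\right)^{2}\right)}{-296773 - 117739} = \frac{-4738 + \left(2 + 4 \cdot 80656\right)}{-414512} = \left(-4738 + \left(2 + 322624\right)\right) \left(- \frac{1}{414512}\right) = \left(-4738 + 322626\right) \left(- \frac{1}{414512}\right) = 317888 \left(- \frac{1}{414512}\right) = - \frac{19868}{25907}$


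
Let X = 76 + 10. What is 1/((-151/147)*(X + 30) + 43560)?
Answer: 147/6385804 ≈ 2.3020e-5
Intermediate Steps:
X = 86
1/((-151/147)*(X + 30) + 43560) = 1/((-151/147)*(86 + 30) + 43560) = 1/(-151*1/147*116 + 43560) = 1/(-151/147*116 + 43560) = 1/(-17516/147 + 43560) = 1/(6385804/147) = 147/6385804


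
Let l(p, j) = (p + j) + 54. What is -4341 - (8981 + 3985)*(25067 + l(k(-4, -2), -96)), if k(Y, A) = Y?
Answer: -324426627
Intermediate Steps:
l(p, j) = 54 + j + p (l(p, j) = (j + p) + 54 = 54 + j + p)
-4341 - (8981 + 3985)*(25067 + l(k(-4, -2), -96)) = -4341 - (8981 + 3985)*(25067 + (54 - 96 - 4)) = -4341 - 12966*(25067 - 46) = -4341 - 12966*25021 = -4341 - 1*324422286 = -4341 - 324422286 = -324426627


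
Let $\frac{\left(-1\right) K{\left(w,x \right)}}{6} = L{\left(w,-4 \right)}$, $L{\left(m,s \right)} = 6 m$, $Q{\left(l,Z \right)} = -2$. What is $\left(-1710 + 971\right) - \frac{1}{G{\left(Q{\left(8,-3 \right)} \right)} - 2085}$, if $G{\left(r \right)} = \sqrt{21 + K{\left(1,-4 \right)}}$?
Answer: $- \frac{214173885}{289816} + \frac{i \sqrt{15}}{4347240} \approx -739.0 + 8.9091 \cdot 10^{-7} i$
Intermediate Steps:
$K{\left(w,x \right)} = - 36 w$ ($K{\left(w,x \right)} = - 6 \cdot 6 w = - 36 w$)
$G{\left(r \right)} = i \sqrt{15}$ ($G{\left(r \right)} = \sqrt{21 - 36} = \sqrt{-15} = i \sqrt{15}$)
$\left(-1710 + 971\right) - \frac{1}{G{\left(Q{\left(8,-3 \right)} \right)} - 2085} = \left(-1710 + 971\right) - \frac{1}{i \sqrt{15} - 2085} = -739 - \frac{1}{i \sqrt{15} - 2085} = -739 - \frac{1}{-2085 + i \sqrt{15}}$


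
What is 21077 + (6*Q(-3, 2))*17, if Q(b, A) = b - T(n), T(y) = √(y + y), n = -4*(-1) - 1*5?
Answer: 20771 - 102*I*√2 ≈ 20771.0 - 144.25*I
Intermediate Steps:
n = -1 (n = 4 - 5 = -1)
T(y) = √2*√y (T(y) = √(2*y) = √2*√y)
Q(b, A) = b - I*√2 (Q(b, A) = b - √2*√(-1) = b - √2*I = b - I*√2)
21077 + (6*Q(-3, 2))*17 = 21077 + (6*(-3 - I*√2))*17 = 21077 + (-18 - 6*I*√2)*17 = 21077 + (-306 - 102*I*√2) = 20771 - 102*I*√2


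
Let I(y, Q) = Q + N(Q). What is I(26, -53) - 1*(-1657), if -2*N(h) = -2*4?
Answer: 1608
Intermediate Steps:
N(h) = 4 (N(h) = -(-1)*4 = -1/2*(-8) = 4)
I(y, Q) = 4 + Q (I(y, Q) = Q + 4 = 4 + Q)
I(26, -53) - 1*(-1657) = (4 - 53) - 1*(-1657) = -49 + 1657 = 1608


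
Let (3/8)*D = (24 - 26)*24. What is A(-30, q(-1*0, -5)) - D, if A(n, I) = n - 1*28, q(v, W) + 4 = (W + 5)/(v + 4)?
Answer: 70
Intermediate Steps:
D = -128 (D = 8*((24 - 26)*24)/3 = 8*(-2*24)/3 = (8/3)*(-48) = -128)
q(v, W) = -4 + (5 + W)/(4 + v) (q(v, W) = -4 + (W + 5)/(v + 4) = -4 + (5 + W)/(4 + v))
A(n, I) = -28 + n (A(n, I) = n - 28 = -28 + n)
A(-30, q(-1*0, -5)) - D = (-28 - 30) - 1*(-128) = -58 + 128 = 70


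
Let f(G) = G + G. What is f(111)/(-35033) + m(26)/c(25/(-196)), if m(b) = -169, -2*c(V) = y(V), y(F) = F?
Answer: -2320871734/875825 ≈ -2649.9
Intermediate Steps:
f(G) = 2*G
c(V) = -V/2
f(111)/(-35033) + m(26)/c(25/(-196)) = (2*111)/(-35033) - 169/((-25/(2*(-196)))) = 222*(-1/35033) - 169/((-25*(-1)/(2*196))) = -222/35033 - 169/((-½*(-25/196))) = -222/35033 - 169/25/392 = -222/35033 - 169*392/25 = -222/35033 - 66248/25 = -2320871734/875825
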